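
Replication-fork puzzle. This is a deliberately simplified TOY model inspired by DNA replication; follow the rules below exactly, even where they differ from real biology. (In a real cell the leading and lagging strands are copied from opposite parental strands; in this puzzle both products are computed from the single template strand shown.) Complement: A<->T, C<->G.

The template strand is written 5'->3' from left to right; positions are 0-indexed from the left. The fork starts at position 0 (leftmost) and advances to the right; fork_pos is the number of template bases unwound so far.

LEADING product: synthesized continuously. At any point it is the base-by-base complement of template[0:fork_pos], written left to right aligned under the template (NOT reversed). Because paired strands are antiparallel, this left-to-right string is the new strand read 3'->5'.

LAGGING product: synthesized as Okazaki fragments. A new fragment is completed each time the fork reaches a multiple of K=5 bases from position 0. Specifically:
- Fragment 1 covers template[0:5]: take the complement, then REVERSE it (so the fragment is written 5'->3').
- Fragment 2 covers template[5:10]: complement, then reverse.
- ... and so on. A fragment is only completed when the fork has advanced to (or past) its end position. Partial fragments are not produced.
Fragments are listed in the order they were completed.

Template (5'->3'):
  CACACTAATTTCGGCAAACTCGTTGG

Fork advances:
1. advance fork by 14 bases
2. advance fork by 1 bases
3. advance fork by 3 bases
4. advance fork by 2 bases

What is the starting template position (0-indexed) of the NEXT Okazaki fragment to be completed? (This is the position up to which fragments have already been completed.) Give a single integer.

Answer: 20

Derivation:
Step 1: advance 14 -> fork_pos = 0 + 14 = 14. Reached multiple(s) of 5: 5, 10 -> fragments 1-2 completed (2 total).
Step 2: advance 1 -> fork_pos = 14 + 1 = 15. Reached multiple(s) of 5: 15 -> fragment 3 completed (3 total).
Step 3: advance 3 -> fork_pos = 15 + 3 = 18. Next multiple of 5 is 20 (not reached); still 3 fragment(s).
Step 4: advance 2 -> fork_pos = 18 + 2 = 20. Reached multiple(s) of 5: 20 -> fragment 4 completed (4 total).
4 fragment(s) completed, covering template[0:20] (4 x 5 = 20). The next fragment, fragment 5, covers template[20:25], so it starts at position 20.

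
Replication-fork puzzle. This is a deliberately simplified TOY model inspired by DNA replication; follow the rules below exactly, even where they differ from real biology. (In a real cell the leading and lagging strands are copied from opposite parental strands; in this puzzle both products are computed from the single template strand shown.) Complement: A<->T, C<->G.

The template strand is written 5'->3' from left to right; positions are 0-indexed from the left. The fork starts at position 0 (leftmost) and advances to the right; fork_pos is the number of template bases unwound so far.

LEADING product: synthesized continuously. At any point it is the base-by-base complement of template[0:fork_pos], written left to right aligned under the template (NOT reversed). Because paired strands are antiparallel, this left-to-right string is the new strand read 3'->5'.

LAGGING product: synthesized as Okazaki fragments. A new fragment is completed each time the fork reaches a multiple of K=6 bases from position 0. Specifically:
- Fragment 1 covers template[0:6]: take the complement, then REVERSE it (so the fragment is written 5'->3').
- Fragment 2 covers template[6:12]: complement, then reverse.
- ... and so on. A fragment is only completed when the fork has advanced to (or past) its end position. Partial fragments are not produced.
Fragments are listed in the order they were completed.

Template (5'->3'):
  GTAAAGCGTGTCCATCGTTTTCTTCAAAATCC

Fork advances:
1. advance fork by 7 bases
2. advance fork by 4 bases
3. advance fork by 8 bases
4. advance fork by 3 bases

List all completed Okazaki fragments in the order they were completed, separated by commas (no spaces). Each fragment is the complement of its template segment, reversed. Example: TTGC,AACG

Answer: CTTTAC,GACACG,ACGATG

Derivation:
Step 1: advance 7 -> fork_pos = 0 + 7 = 7. Reached multiple(s) of 6: 6 -> fragment 1 completed (1 total).
Step 2: advance 4 -> fork_pos = 7 + 4 = 11. Next multiple of 6 is 12 (not reached); still 1 fragment(s).
Step 3: advance 8 -> fork_pos = 11 + 8 = 19. Reached multiple(s) of 6: 12, 18 -> fragments 2-3 completed (3 total).
Step 4: advance 3 -> fork_pos = 19 + 3 = 22. Next multiple of 6 is 24 (not reached); still 3 fragment(s).
Final fork_pos = 22, so 3 fragment(s) are complete. Build each: template segment -> complement -> reverse.
Fragment 1: template[0:6] = GTAAAG -> complement CATTTC -> reversed CTTTAC
Fragment 2: template[6:12] = CGTGTC -> complement GCACAG -> reversed GACACG
Fragment 3: template[12:18] = CATCGT -> complement GTAGCA -> reversed ACGATG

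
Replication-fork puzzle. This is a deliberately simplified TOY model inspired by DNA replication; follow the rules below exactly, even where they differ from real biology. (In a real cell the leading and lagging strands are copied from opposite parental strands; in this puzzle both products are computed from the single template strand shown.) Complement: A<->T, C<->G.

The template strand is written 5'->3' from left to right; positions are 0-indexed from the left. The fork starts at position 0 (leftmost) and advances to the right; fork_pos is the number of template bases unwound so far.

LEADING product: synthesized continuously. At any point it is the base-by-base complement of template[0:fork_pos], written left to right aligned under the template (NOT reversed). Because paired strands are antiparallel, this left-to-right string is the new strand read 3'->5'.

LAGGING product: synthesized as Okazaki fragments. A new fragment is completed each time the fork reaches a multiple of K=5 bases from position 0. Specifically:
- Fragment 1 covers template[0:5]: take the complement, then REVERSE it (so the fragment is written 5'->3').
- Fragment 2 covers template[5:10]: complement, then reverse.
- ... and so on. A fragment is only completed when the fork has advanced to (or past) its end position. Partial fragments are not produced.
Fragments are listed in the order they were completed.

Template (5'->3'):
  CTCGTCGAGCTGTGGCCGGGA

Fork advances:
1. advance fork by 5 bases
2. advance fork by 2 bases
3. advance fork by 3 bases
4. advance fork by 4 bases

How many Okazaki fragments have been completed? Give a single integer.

Answer: 2

Derivation:
Step 1: advance 5 -> fork_pos = 0 + 5 = 5. Reached multiple(s) of 5: 5 -> fragment 1 completed (1 total).
Step 2: advance 2 -> fork_pos = 5 + 2 = 7. Next multiple of 5 is 10 (not reached); still 1 fragment(s).
Step 3: advance 3 -> fork_pos = 7 + 3 = 10. Reached multiple(s) of 5: 10 -> fragment 2 completed (2 total).
Step 4: advance 4 -> fork_pos = 10 + 4 = 14. Next multiple of 5 is 15 (not reached); still 2 fragment(s).
Check: final fork_pos = 14; the multiples of 5 that are <= 14 are 5..10 -> 14 // 5 = 2 completed fragment(s).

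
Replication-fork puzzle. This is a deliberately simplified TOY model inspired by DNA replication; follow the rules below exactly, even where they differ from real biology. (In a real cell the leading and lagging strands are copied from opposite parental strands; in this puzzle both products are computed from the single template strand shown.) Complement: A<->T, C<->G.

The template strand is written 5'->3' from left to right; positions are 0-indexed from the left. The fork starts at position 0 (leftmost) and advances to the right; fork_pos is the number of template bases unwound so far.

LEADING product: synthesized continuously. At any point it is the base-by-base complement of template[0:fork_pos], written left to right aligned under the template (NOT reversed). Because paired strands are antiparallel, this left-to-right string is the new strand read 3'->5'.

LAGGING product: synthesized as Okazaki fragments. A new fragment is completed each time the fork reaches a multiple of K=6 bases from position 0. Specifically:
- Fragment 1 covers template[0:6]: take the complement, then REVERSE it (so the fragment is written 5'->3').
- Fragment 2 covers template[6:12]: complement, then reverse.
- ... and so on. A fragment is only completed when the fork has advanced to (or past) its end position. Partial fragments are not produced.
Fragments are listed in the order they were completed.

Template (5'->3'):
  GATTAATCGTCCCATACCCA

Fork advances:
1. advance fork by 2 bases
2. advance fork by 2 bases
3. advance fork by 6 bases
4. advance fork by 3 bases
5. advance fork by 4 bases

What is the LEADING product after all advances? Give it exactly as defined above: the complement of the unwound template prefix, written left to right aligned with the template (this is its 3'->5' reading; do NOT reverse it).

Step 1: advance 2 -> fork_pos = 0 + 2 = 2.
Step 2: advance 2 -> fork_pos = 2 + 2 = 4.
Step 3: advance 6 -> fork_pos = 4 + 6 = 10.
Step 4: advance 3 -> fork_pos = 10 + 3 = 13.
Step 5: advance 4 -> fork_pos = 13 + 4 = 17.
Unwound prefix: template[0:17] = GATTAATCGTCCCATAC
Complement it base by base (A<->T, C<->G), keeping left-to-right order:
  [0:5] GATTA -> CTAAT
  [5:10] ATCGT -> TAGCA
  [10:15] CCCAT -> GGGTA
  [15:17] AC -> TG
Concatenate: CTAATTAGCAGGGTATG (length 17; written aligned with the template, i.e. 3'->5').

Answer: CTAATTAGCAGGGTATG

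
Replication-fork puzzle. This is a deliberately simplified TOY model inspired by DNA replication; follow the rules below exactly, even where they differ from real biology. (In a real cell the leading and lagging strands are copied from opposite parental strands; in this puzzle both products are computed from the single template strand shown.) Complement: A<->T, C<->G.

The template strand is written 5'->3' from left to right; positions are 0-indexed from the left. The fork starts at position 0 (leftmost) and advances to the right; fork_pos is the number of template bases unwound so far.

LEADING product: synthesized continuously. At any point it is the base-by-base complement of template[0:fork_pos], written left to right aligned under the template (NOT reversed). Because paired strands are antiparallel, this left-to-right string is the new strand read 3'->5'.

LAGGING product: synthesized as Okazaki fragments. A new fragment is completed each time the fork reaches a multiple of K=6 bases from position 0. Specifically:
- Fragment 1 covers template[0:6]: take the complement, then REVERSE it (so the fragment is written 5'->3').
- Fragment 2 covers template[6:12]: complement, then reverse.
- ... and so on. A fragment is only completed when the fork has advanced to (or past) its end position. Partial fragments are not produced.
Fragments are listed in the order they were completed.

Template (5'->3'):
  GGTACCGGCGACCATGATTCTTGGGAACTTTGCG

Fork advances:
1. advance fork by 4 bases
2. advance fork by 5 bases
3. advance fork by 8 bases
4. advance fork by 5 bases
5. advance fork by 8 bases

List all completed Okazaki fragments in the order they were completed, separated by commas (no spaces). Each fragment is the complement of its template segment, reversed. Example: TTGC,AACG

Answer: GGTACC,GTCGCC,ATCATG,CCAAGA,AAGTTC

Derivation:
Step 1: advance 4 -> fork_pos = 0 + 4 = 4. Next multiple of 6 is 6 (not reached); still 0 fragment(s).
Step 2: advance 5 -> fork_pos = 4 + 5 = 9. Reached multiple(s) of 6: 6 -> fragment 1 completed (1 total).
Step 3: advance 8 -> fork_pos = 9 + 8 = 17. Reached multiple(s) of 6: 12 -> fragment 2 completed (2 total).
Step 4: advance 5 -> fork_pos = 17 + 5 = 22. Reached multiple(s) of 6: 18 -> fragment 3 completed (3 total).
Step 5: advance 8 -> fork_pos = 22 + 8 = 30. Reached multiple(s) of 6: 24, 30 -> fragments 4-5 completed (5 total).
Final fork_pos = 30, so 5 fragment(s) are complete. Build each: template segment -> complement -> reverse.
Fragment 1: template[0:6] = GGTACC -> complement CCATGG -> reversed GGTACC
Fragment 2: template[6:12] = GGCGAC -> complement CCGCTG -> reversed GTCGCC
Fragment 3: template[12:18] = CATGAT -> complement GTACTA -> reversed ATCATG
Fragment 4: template[18:24] = TCTTGG -> complement AGAACC -> reversed CCAAGA
Fragment 5: template[24:30] = GAACTT -> complement CTTGAA -> reversed AAGTTC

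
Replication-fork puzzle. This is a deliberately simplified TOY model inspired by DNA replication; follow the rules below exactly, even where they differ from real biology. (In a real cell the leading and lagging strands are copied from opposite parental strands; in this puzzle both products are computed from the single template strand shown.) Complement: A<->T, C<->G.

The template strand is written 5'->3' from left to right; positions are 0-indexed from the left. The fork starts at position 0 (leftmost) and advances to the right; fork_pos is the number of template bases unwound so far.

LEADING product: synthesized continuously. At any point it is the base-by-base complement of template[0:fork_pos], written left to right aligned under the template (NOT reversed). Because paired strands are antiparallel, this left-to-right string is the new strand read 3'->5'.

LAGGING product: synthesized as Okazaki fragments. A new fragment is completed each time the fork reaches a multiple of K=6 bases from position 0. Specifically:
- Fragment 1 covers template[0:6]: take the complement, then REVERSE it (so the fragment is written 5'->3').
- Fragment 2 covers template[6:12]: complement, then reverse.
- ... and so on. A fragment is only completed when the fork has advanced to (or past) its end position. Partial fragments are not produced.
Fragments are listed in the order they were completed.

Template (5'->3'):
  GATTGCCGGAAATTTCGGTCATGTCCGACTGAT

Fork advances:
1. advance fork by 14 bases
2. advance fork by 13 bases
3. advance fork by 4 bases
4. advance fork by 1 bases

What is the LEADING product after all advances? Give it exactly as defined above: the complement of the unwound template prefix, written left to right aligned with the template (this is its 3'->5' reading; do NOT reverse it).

Answer: CTAACGGCCTTTAAAGCCAGTACAGGCTGACT

Derivation:
Step 1: advance 14 -> fork_pos = 0 + 14 = 14.
Step 2: advance 13 -> fork_pos = 14 + 13 = 27.
Step 3: advance 4 -> fork_pos = 27 + 4 = 31.
Step 4: advance 1 -> fork_pos = 31 + 1 = 32.
Unwound prefix: template[0:32] = GATTGCCGGAAATTTCGGTCATGTCCGACTGA
Complement it base by base (A<->T, C<->G), keeping left-to-right order:
  [0:5] GATTG -> CTAAC
  [5:10] CCGGA -> GGCCT
  [10:15] AATTT -> TTAAA
  [15:20] CGGTC -> GCCAG
  [20:25] ATGTC -> TACAG
  [25:30] CGACT -> GCTGA
  [30:32] GA -> CT
Concatenate: CTAACGGCCTTTAAAGCCAGTACAGGCTGACT (length 32; written aligned with the template, i.e. 3'->5').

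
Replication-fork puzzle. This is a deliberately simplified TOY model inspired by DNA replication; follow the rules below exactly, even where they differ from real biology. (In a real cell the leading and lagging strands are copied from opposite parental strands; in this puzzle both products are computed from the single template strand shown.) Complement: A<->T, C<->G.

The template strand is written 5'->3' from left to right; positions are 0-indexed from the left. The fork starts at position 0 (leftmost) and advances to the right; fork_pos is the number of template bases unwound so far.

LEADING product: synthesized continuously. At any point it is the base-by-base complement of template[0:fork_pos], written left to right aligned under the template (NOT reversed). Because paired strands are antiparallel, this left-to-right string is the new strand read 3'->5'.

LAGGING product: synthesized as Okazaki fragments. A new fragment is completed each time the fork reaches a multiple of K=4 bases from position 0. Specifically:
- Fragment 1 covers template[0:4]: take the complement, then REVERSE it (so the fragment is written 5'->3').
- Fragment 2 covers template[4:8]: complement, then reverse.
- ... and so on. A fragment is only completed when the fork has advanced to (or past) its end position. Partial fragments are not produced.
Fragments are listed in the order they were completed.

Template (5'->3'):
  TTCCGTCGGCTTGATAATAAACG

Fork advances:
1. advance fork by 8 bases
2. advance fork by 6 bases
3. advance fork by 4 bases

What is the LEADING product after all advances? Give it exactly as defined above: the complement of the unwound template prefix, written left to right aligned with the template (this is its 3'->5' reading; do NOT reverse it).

Answer: AAGGCAGCCGAACTATTA

Derivation:
Step 1: advance 8 -> fork_pos = 0 + 8 = 8.
Step 2: advance 6 -> fork_pos = 8 + 6 = 14.
Step 3: advance 4 -> fork_pos = 14 + 4 = 18.
Unwound prefix: template[0:18] = TTCCGTCGGCTTGATAAT
Complement it base by base (A<->T, C<->G), keeping left-to-right order:
  [0:5] TTCCG -> AAGGC
  [5:10] TCGGC -> AGCCG
  [10:15] TTGAT -> AACTA
  [15:18] AAT -> TTA
Concatenate: AAGGCAGCCGAACTATTA (length 18; written aligned with the template, i.e. 3'->5').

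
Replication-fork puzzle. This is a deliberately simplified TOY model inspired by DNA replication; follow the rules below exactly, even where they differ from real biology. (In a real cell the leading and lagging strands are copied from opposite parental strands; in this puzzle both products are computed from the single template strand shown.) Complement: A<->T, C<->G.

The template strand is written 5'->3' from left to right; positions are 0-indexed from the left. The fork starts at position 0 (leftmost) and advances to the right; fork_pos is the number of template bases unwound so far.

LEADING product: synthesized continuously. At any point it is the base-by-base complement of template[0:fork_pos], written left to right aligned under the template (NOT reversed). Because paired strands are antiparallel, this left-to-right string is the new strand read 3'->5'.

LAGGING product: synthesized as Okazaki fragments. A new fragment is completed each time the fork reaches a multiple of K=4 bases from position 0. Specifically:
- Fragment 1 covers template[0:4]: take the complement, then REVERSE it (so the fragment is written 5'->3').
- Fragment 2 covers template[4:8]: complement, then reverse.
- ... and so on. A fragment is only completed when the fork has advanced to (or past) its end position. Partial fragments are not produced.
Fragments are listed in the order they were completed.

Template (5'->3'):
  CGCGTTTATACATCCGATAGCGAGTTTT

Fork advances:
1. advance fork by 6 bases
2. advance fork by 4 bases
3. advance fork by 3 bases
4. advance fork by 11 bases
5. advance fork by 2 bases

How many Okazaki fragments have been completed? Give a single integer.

Answer: 6

Derivation:
Step 1: advance 6 -> fork_pos = 0 + 6 = 6. Reached multiple(s) of 4: 4 -> fragment 1 completed (1 total).
Step 2: advance 4 -> fork_pos = 6 + 4 = 10. Reached multiple(s) of 4: 8 -> fragment 2 completed (2 total).
Step 3: advance 3 -> fork_pos = 10 + 3 = 13. Reached multiple(s) of 4: 12 -> fragment 3 completed (3 total).
Step 4: advance 11 -> fork_pos = 13 + 11 = 24. Reached multiple(s) of 4: 16, 20, 24 -> fragments 4-6 completed (6 total).
Step 5: advance 2 -> fork_pos = 24 + 2 = 26. Next multiple of 4 is 28 (not reached); still 6 fragment(s).
Check: final fork_pos = 26; the multiples of 4 that are <= 26 are 4..24 -> 26 // 4 = 6 completed fragment(s).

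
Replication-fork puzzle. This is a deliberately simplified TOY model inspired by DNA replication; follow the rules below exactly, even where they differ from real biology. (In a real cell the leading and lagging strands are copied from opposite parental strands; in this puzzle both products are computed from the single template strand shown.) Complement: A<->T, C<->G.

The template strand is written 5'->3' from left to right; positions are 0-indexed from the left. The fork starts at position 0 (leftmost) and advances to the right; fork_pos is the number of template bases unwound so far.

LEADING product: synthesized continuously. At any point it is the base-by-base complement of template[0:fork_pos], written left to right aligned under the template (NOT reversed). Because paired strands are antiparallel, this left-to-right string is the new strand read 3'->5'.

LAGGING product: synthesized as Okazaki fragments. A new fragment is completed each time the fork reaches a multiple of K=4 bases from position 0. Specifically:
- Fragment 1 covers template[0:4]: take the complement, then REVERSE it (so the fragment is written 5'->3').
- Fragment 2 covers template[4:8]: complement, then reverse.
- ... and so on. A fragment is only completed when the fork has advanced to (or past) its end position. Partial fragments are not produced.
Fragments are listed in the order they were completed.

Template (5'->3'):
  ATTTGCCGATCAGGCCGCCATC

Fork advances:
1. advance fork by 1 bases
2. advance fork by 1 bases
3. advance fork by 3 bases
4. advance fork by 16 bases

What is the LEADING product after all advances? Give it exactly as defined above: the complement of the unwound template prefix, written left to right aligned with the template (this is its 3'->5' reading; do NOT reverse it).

Step 1: advance 1 -> fork_pos = 0 + 1 = 1.
Step 2: advance 1 -> fork_pos = 1 + 1 = 2.
Step 3: advance 3 -> fork_pos = 2 + 3 = 5.
Step 4: advance 16 -> fork_pos = 5 + 16 = 21.
Unwound prefix: template[0:21] = ATTTGCCGATCAGGCCGCCAT
Complement it base by base (A<->T, C<->G), keeping left-to-right order:
  [0:5] ATTTG -> TAAAC
  [5:10] CCGAT -> GGCTA
  [10:15] CAGGC -> GTCCG
  [15:20] CGCCA -> GCGGT
  [20:21] T -> A
Concatenate: TAAACGGCTAGTCCGGCGGTA (length 21; written aligned with the template, i.e. 3'->5').

Answer: TAAACGGCTAGTCCGGCGGTA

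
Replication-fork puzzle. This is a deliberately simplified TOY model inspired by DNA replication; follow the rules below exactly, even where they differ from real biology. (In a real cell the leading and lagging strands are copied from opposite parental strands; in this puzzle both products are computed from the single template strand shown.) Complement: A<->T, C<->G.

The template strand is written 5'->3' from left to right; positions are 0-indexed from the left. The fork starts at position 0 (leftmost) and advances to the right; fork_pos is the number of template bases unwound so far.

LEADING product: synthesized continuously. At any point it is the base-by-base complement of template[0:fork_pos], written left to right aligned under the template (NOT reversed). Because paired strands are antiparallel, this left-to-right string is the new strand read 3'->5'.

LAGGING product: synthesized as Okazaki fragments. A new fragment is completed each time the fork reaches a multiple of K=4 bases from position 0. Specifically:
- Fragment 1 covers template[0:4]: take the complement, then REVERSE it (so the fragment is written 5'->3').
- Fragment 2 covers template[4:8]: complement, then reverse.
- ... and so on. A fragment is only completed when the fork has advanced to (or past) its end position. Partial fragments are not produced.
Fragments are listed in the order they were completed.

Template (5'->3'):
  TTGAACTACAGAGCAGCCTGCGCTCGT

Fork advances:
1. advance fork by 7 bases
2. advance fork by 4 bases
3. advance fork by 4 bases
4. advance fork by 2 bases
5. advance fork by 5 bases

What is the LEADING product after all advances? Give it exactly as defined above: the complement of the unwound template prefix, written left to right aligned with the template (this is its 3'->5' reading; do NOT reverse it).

Step 1: advance 7 -> fork_pos = 0 + 7 = 7.
Step 2: advance 4 -> fork_pos = 7 + 4 = 11.
Step 3: advance 4 -> fork_pos = 11 + 4 = 15.
Step 4: advance 2 -> fork_pos = 15 + 2 = 17.
Step 5: advance 5 -> fork_pos = 17 + 5 = 22.
Unwound prefix: template[0:22] = TTGAACTACAGAGCAGCCTGCG
Complement it base by base (A<->T, C<->G), keeping left-to-right order:
  [0:5] TTGAA -> AACTT
  [5:10] CTACA -> GATGT
  [10:15] GAGCA -> CTCGT
  [15:20] GCCTG -> CGGAC
  [20:22] CG -> GC
Concatenate: AACTTGATGTCTCGTCGGACGC (length 22; written aligned with the template, i.e. 3'->5').

Answer: AACTTGATGTCTCGTCGGACGC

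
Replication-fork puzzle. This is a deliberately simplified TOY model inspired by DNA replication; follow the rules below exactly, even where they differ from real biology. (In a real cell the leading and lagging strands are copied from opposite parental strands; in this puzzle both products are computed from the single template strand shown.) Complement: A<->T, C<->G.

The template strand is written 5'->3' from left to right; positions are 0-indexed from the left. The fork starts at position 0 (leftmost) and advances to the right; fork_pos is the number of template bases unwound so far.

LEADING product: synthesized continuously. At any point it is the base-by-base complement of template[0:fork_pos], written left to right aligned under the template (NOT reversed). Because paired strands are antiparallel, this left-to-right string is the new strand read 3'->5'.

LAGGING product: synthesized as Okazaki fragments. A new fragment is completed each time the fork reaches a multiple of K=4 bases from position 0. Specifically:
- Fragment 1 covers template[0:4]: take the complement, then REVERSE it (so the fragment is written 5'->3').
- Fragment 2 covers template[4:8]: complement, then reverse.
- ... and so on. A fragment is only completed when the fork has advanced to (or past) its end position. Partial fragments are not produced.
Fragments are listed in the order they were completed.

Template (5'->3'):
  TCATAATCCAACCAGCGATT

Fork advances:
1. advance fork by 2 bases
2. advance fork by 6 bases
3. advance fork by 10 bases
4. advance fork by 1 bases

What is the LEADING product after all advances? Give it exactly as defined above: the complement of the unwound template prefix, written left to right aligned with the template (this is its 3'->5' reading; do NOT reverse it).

Step 1: advance 2 -> fork_pos = 0 + 2 = 2.
Step 2: advance 6 -> fork_pos = 2 + 6 = 8.
Step 3: advance 10 -> fork_pos = 8 + 10 = 18.
Step 4: advance 1 -> fork_pos = 18 + 1 = 19.
Unwound prefix: template[0:19] = TCATAATCCAACCAGCGAT
Complement it base by base (A<->T, C<->G), keeping left-to-right order:
  [0:5] TCATA -> AGTAT
  [5:10] ATCCA -> TAGGT
  [10:15] ACCAG -> TGGTC
  [15:19] CGAT -> GCTA
Concatenate: AGTATTAGGTTGGTCGCTA (length 19; written aligned with the template, i.e. 3'->5').

Answer: AGTATTAGGTTGGTCGCTA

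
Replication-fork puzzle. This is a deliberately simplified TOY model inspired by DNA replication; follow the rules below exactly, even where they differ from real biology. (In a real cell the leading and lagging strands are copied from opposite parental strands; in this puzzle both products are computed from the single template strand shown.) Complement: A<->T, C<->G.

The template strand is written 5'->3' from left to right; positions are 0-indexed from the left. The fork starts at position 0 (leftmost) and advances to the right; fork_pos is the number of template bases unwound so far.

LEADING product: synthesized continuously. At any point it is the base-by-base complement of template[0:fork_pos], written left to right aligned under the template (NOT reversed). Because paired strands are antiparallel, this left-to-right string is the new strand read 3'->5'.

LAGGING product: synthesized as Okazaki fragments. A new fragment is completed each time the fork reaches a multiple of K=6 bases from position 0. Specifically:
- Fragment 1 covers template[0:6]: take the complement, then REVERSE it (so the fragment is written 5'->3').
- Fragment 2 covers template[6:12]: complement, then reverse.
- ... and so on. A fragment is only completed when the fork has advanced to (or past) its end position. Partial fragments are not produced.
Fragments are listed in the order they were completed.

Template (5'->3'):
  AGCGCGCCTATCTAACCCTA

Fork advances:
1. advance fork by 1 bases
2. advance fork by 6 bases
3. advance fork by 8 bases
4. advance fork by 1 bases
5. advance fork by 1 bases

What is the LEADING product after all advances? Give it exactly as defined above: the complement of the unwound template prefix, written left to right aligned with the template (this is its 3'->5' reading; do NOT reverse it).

Answer: TCGCGCGGATAGATTGG

Derivation:
Step 1: advance 1 -> fork_pos = 0 + 1 = 1.
Step 2: advance 6 -> fork_pos = 1 + 6 = 7.
Step 3: advance 8 -> fork_pos = 7 + 8 = 15.
Step 4: advance 1 -> fork_pos = 15 + 1 = 16.
Step 5: advance 1 -> fork_pos = 16 + 1 = 17.
Unwound prefix: template[0:17] = AGCGCGCCTATCTAACC
Complement it base by base (A<->T, C<->G), keeping left-to-right order:
  [0:5] AGCGC -> TCGCG
  [5:10] GCCTA -> CGGAT
  [10:15] TCTAA -> AGATT
  [15:17] CC -> GG
Concatenate: TCGCGCGGATAGATTGG (length 17; written aligned with the template, i.e. 3'->5').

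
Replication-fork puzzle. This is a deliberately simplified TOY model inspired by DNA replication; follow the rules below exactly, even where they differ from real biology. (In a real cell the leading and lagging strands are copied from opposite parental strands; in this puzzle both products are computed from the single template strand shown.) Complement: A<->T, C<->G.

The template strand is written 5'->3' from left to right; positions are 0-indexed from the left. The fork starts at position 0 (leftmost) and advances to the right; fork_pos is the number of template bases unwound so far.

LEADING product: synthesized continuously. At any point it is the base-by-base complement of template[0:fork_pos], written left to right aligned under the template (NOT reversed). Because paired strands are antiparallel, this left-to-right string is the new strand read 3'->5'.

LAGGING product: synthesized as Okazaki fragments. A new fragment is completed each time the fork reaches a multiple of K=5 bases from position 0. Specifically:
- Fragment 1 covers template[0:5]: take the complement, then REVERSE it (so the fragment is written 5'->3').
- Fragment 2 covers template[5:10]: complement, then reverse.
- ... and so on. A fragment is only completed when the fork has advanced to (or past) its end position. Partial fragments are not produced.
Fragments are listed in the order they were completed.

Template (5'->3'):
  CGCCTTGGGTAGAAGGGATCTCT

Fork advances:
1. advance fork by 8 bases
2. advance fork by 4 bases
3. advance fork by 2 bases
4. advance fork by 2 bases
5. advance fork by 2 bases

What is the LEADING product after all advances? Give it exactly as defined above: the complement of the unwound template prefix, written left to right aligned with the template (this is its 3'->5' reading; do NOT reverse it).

Step 1: advance 8 -> fork_pos = 0 + 8 = 8.
Step 2: advance 4 -> fork_pos = 8 + 4 = 12.
Step 3: advance 2 -> fork_pos = 12 + 2 = 14.
Step 4: advance 2 -> fork_pos = 14 + 2 = 16.
Step 5: advance 2 -> fork_pos = 16 + 2 = 18.
Unwound prefix: template[0:18] = CGCCTTGGGTAGAAGGGA
Complement it base by base (A<->T, C<->G), keeping left-to-right order:
  [0:5] CGCCT -> GCGGA
  [5:10] TGGGT -> ACCCA
  [10:15] AGAAG -> TCTTC
  [15:18] GGA -> CCT
Concatenate: GCGGAACCCATCTTCCCT (length 18; written aligned with the template, i.e. 3'->5').

Answer: GCGGAACCCATCTTCCCT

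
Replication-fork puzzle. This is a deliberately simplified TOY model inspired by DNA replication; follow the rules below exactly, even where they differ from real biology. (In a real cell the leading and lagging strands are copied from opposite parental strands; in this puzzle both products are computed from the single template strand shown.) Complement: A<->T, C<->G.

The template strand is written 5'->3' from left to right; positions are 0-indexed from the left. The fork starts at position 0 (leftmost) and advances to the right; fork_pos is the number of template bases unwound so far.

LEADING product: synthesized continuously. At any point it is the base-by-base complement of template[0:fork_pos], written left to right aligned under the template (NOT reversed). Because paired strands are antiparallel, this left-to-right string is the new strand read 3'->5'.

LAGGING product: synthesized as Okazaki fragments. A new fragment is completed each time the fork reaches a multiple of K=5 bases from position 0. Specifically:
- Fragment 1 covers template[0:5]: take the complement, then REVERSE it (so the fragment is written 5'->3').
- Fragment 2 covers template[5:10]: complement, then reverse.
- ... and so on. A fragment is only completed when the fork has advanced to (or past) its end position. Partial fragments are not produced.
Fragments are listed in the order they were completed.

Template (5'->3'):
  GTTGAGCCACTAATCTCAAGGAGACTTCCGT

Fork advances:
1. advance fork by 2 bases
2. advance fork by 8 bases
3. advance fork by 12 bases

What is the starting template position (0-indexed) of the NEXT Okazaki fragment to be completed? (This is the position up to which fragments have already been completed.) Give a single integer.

Answer: 20

Derivation:
Step 1: advance 2 -> fork_pos = 0 + 2 = 2. Next multiple of 5 is 5 (not reached); still 0 fragment(s).
Step 2: advance 8 -> fork_pos = 2 + 8 = 10. Reached multiple(s) of 5: 5, 10 -> fragments 1-2 completed (2 total).
Step 3: advance 12 -> fork_pos = 10 + 12 = 22. Reached multiple(s) of 5: 15, 20 -> fragments 3-4 completed (4 total).
4 fragment(s) completed, covering template[0:20] (4 x 5 = 20). The next fragment, fragment 5, covers template[20:25], so it starts at position 20.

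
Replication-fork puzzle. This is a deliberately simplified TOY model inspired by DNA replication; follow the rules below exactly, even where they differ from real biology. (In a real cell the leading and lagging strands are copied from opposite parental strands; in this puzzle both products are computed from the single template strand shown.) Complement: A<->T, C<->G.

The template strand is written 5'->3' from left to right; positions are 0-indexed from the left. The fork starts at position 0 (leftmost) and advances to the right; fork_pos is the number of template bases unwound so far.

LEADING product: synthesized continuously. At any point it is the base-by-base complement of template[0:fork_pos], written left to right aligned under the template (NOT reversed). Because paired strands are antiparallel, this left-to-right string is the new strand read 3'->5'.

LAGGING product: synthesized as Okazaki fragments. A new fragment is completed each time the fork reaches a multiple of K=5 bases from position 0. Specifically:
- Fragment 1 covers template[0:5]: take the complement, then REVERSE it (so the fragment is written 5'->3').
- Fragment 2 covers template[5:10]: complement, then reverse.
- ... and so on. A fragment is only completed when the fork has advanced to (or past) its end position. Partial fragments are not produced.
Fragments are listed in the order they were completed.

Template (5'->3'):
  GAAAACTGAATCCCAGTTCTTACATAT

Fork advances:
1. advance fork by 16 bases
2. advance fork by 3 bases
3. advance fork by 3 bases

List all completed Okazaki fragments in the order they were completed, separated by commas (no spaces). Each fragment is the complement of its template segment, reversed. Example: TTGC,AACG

Answer: TTTTC,TTCAG,TGGGA,AGAAC

Derivation:
Step 1: advance 16 -> fork_pos = 0 + 16 = 16. Reached multiple(s) of 5: 5, 10, 15 -> fragments 1-3 completed (3 total).
Step 2: advance 3 -> fork_pos = 16 + 3 = 19. Next multiple of 5 is 20 (not reached); still 3 fragment(s).
Step 3: advance 3 -> fork_pos = 19 + 3 = 22. Reached multiple(s) of 5: 20 -> fragment 4 completed (4 total).
Final fork_pos = 22, so 4 fragment(s) are complete. Build each: template segment -> complement -> reverse.
Fragment 1: template[0:5] = GAAAA -> complement CTTTT -> reversed TTTTC
Fragment 2: template[5:10] = CTGAA -> complement GACTT -> reversed TTCAG
Fragment 3: template[10:15] = TCCCA -> complement AGGGT -> reversed TGGGA
Fragment 4: template[15:20] = GTTCT -> complement CAAGA -> reversed AGAAC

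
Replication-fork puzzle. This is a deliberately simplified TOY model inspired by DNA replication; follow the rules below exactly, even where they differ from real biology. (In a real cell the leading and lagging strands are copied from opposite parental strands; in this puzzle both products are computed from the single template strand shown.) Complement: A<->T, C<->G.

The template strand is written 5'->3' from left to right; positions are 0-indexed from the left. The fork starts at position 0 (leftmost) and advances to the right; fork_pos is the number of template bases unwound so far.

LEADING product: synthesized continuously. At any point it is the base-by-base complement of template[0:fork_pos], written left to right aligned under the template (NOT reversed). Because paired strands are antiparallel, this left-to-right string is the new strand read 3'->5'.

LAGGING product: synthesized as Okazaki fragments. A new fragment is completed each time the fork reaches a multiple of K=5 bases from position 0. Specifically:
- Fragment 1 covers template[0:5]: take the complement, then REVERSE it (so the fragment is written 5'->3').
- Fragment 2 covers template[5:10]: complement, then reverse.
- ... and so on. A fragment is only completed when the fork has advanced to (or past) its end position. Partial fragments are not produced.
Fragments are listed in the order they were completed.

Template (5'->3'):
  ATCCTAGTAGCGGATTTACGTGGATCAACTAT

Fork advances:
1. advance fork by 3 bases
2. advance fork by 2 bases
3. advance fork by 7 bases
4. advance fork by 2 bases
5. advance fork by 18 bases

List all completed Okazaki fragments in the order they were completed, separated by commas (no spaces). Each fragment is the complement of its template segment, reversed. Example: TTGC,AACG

Answer: AGGAT,CTACT,ATCCG,CGTAA,ATCCA,AGTTG

Derivation:
Step 1: advance 3 -> fork_pos = 0 + 3 = 3. Next multiple of 5 is 5 (not reached); still 0 fragment(s).
Step 2: advance 2 -> fork_pos = 3 + 2 = 5. Reached multiple(s) of 5: 5 -> fragment 1 completed (1 total).
Step 3: advance 7 -> fork_pos = 5 + 7 = 12. Reached multiple(s) of 5: 10 -> fragment 2 completed (2 total).
Step 4: advance 2 -> fork_pos = 12 + 2 = 14. Next multiple of 5 is 15 (not reached); still 2 fragment(s).
Step 5: advance 18 -> fork_pos = 14 + 18 = 32. Reached multiple(s) of 5: 15, 20, 25, 30 -> fragments 3-6 completed (6 total).
Final fork_pos = 32, so 6 fragment(s) are complete. Build each: template segment -> complement -> reverse.
Fragment 1: template[0:5] = ATCCT -> complement TAGGA -> reversed AGGAT
Fragment 2: template[5:10] = AGTAG -> complement TCATC -> reversed CTACT
Fragment 3: template[10:15] = CGGAT -> complement GCCTA -> reversed ATCCG
Fragment 4: template[15:20] = TTACG -> complement AATGC -> reversed CGTAA
Fragment 5: template[20:25] = TGGAT -> complement ACCTA -> reversed ATCCA
Fragment 6: template[25:30] = CAACT -> complement GTTGA -> reversed AGTTG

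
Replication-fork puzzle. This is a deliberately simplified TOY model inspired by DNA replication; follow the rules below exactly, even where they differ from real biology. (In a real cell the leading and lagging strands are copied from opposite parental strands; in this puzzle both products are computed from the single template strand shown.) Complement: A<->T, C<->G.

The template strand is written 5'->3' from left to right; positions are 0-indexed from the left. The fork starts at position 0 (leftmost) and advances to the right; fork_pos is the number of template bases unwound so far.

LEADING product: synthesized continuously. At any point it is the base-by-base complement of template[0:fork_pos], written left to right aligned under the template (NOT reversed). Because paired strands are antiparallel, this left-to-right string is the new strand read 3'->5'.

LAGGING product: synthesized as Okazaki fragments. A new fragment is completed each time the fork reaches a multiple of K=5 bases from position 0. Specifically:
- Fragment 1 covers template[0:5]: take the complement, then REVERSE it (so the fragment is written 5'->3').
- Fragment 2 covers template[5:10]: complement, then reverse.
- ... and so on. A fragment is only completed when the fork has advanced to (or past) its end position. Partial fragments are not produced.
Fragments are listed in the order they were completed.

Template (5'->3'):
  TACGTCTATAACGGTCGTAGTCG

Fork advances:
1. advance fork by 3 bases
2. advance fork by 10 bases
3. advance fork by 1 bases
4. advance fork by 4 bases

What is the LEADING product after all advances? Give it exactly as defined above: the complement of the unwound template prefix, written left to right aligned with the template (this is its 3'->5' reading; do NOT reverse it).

Answer: ATGCAGATATTGCCAGCA

Derivation:
Step 1: advance 3 -> fork_pos = 0 + 3 = 3.
Step 2: advance 10 -> fork_pos = 3 + 10 = 13.
Step 3: advance 1 -> fork_pos = 13 + 1 = 14.
Step 4: advance 4 -> fork_pos = 14 + 4 = 18.
Unwound prefix: template[0:18] = TACGTCTATAACGGTCGT
Complement it base by base (A<->T, C<->G), keeping left-to-right order:
  [0:5] TACGT -> ATGCA
  [5:10] CTATA -> GATAT
  [10:15] ACGGT -> TGCCA
  [15:18] CGT -> GCA
Concatenate: ATGCAGATATTGCCAGCA (length 18; written aligned with the template, i.e. 3'->5').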